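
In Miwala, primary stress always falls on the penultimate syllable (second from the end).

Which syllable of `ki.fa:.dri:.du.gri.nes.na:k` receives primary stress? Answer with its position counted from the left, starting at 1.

The word has 7 syllables; the penultimate syllable (second from the end) is syllable 6 (nes).
Primary stress: syllable 6 → ki.fa:.dri:.du.gri.ˈnes.na:k.

6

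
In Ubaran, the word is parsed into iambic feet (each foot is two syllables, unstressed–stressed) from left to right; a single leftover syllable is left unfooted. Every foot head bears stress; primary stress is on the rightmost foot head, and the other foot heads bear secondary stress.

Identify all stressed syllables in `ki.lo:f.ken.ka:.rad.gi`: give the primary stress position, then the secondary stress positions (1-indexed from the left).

Parse left to right into iambic (σˈσ) feet: (ki.ˈlo:f) (ken.ˈka:) (rad.ˈgi).
Foot heads (stressed positions): 2, 4, 6.
End Rule Rightmost: primary stress on the rightmost head = syllable 6.
Secondary stress on 2, 4: ki.ˌlo:f.ken.ˌka:.rad.ˈgi.

primary 6, secondary 2, 4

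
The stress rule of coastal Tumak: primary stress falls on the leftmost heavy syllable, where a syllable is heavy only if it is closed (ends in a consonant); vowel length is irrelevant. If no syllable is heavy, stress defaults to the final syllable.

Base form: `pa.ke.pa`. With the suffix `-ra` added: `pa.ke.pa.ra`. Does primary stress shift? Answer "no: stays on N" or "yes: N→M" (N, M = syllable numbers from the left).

yes: 3→4

Base `pa.ke.pa` (3 syllables):
  Weights: 1 pa L, 2 ke L, 3 pa L.
  No heavy syllable in the domain; default to the final syllable = syllable 3.
  → primary stress on syllable 3.
Suffixed `pa.ke.pa.ra` (4 syllables):
  Weights: 1 pa L, 2 ke L, 3 pa L, 4 ra L.
  No heavy syllable in the domain; default to the final syllable = syllable 4.
  → primary stress on syllable 4.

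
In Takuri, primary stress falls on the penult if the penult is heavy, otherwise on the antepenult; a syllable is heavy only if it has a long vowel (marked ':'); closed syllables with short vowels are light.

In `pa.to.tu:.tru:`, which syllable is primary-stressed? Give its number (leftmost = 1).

Weights: 2 to L, 3 tu: H, 4 tru: H.
The penult (syllable 3, tu:) is heavy, so it takes stress.
Primary stress: syllable 3 → pa.to.ˈtu:.tru:.

3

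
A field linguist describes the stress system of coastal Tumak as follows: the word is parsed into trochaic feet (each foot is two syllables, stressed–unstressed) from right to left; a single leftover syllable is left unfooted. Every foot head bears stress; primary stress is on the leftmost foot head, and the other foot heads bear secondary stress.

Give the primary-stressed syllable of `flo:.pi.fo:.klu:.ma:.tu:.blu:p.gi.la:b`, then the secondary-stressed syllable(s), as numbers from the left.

Parse right to left into trochaic (ˈσσ) feet: flo: (ˈpi.fo:) (ˈklu:.ma:) (ˈtu:.blu:p) (ˈgi.la:b). Syllable 1 is left unfooted.
Foot heads (stressed positions): 2, 4, 6, 8.
End Rule Leftmost: primary stress on the leftmost head = syllable 2.
Secondary stress on 4, 6, 8: flo:.ˈpi.fo:.ˌklu:.ma:.ˌtu:.blu:p.ˌgi.la:b.

primary 2, secondary 4, 6, 8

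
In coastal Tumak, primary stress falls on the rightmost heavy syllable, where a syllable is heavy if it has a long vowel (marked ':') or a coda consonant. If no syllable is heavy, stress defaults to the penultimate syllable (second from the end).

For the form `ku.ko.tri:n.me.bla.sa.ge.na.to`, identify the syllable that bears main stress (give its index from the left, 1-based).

Weights: 1 ku L, 2 ko L, 3 tri:n H, 4 me L, 5 bla L, 6 sa L, 7 ge L, 8 na L, 9 to L.
Heavy syllables in the domain: 3. The rightmost is syllable 3 (tri:n).
Primary stress: syllable 3 → ku.ko.ˈtri:n.me.bla.sa.ge.na.to.

3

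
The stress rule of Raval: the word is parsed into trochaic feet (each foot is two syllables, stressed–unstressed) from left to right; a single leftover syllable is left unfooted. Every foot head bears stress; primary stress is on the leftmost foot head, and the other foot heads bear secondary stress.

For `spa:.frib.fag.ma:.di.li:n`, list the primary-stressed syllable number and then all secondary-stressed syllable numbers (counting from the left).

Parse left to right into trochaic (ˈσσ) feet: (ˈspa:.frib) (ˈfag.ma:) (ˈdi.li:n).
Foot heads (stressed positions): 1, 3, 5.
End Rule Leftmost: primary stress on the leftmost head = syllable 1.
Secondary stress on 3, 5: ˈspa:.frib.ˌfag.ma:.ˌdi.li:n.

primary 1, secondary 3, 5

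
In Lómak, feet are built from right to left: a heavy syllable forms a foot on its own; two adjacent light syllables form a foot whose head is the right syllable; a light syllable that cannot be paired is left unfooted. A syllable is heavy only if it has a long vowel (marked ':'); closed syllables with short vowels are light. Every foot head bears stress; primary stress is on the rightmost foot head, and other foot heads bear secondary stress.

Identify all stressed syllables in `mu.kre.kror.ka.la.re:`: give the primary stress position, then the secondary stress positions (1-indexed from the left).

Weights: 1 mu L, 2 kre L, 3 kror L, 4 ka L, 5 la L, 6 re: H.
Parse right to left (heavy = foot alone; LL = one foot; stranded L unfooted): mu (kre.ˈkror) (ka.ˈla) (ˈre:).
Foot heads: 3, 5, 6.
Primary stress on the rightmost head = syllable 6.
Secondary stress on 3, 5: mu.kre.ˌkror.ka.ˌla.ˈre:.

primary 6, secondary 3, 5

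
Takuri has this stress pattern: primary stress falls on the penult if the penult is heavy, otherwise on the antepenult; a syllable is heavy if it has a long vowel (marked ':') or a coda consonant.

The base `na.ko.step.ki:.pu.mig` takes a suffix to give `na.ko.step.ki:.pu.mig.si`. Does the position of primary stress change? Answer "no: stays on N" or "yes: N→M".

yes: 4→6

Base `na.ko.step.ki:.pu.mig` (6 syllables):
  Weights: 4 ki: H, 5 pu L, 6 mig H.
  The penult (syllable 5, pu) is light, so stress falls on the antepenult (syllable 4, ki:).
  → primary stress on syllable 4.
Suffixed `na.ko.step.ki:.pu.mig.si` (7 syllables):
  Weights: 5 pu L, 6 mig H, 7 si L.
  The penult (syllable 6, mig) is heavy, so it takes stress.
  → primary stress on syllable 6.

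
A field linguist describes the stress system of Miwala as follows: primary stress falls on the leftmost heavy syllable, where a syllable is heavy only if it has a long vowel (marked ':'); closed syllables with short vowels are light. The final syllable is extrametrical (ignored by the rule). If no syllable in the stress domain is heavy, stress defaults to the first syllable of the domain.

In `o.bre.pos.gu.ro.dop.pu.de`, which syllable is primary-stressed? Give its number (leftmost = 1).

The final syllable (8, de) is extrametrical; the stress domain is syllables 1–7.
Weights: 1 o L, 2 bre L, 3 pos L, 4 gu L, 5 ro L, 6 dop L, 7 pu L.
No heavy syllable in the domain; default to the first syllable of the domain = syllable 1.
Primary stress: syllable 1 → ˈo.bre.pos.gu.ro.dop.pu.de.

1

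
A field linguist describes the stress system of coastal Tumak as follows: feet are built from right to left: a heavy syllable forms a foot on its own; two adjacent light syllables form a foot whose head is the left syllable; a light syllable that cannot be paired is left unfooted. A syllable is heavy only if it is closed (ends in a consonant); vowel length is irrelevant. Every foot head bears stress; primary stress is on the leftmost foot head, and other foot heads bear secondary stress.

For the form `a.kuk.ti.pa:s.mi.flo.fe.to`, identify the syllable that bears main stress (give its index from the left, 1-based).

Weights: 1 a L, 2 kuk H, 3 ti L, 4 pa:s H, 5 mi L, 6 flo L, 7 fe L, 8 to L.
Parse right to left (heavy = foot alone; LL = one foot; stranded L unfooted): a (ˈkuk) ti (ˈpa:s) (ˈmi.flo) (ˈfe.to).
Foot heads: 2, 4, 5, 7.
Primary stress on the leftmost head = syllable 2.
Primary stress: syllable 2 → a.ˈkuk.ti.pa:s.mi.flo.fe.to.

2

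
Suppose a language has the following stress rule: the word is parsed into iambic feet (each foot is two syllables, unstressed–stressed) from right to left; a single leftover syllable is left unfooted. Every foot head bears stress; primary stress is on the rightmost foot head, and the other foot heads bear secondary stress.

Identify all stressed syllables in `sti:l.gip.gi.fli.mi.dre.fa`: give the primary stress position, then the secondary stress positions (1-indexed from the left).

primary 7, secondary 3, 5

Parse right to left into iambic (σˈσ) feet: sti:l (gip.ˈgi) (fli.ˈmi) (dre.ˈfa). Syllable 1 is left unfooted.
Foot heads (stressed positions): 3, 5, 7.
End Rule Rightmost: primary stress on the rightmost head = syllable 7.
Secondary stress on 3, 5: sti:l.gip.ˌgi.fli.ˌmi.dre.ˈfa.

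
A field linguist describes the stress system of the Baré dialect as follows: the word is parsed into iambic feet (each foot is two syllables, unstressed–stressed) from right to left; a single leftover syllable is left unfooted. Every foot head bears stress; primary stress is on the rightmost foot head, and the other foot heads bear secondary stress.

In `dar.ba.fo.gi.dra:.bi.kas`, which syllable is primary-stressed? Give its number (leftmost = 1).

Parse right to left into iambic (σˈσ) feet: dar (ba.ˈfo) (gi.ˈdra:) (bi.ˈkas). Syllable 1 is left unfooted.
Foot heads (stressed positions): 3, 5, 7.
End Rule Rightmost: primary stress on the rightmost head = syllable 7.
Primary stress: syllable 7 → dar.ba.fo.gi.dra:.bi.ˈkas.

7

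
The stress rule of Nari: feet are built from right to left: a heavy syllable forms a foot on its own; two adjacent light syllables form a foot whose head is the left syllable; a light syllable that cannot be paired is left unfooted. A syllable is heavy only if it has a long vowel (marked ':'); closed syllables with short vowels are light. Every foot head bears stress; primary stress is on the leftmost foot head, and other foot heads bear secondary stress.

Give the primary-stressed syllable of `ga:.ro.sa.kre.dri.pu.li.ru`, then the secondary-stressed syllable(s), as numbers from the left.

Weights: 1 ga: H, 2 ro L, 3 sa L, 4 kre L, 5 dri L, 6 pu L, 7 li L, 8 ru L.
Parse right to left (heavy = foot alone; LL = one foot; stranded L unfooted): (ˈga:) ro (ˈsa.kre) (ˈdri.pu) (ˈli.ru).
Foot heads: 1, 3, 5, 7.
Primary stress on the leftmost head = syllable 1.
Secondary stress on 3, 5, 7: ˈga:.ro.ˌsa.kre.ˌdri.pu.ˌli.ru.

primary 1, secondary 3, 5, 7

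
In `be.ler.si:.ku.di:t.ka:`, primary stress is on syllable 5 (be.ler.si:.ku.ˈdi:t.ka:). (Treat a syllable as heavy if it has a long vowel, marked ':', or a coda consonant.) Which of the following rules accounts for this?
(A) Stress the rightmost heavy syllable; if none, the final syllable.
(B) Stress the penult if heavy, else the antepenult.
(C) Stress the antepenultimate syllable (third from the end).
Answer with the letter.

B

Rule A → syllable 6 (observed: 5).
Rule B → syllable 5 ✓.
Rule C → syllable 4 (observed: 5).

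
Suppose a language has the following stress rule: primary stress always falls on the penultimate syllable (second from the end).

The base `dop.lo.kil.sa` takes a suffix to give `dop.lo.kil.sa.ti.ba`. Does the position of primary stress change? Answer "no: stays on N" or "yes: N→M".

yes: 3→5

Base `dop.lo.kil.sa` (4 syllables):
  The word has 4 syllables; the penultimate syllable (second from the end) is syllable 3 (kil).
  → primary stress on syllable 3.
Suffixed `dop.lo.kil.sa.ti.ba` (6 syllables):
  The word has 6 syllables; the penultimate syllable (second from the end) is syllable 5 (ti).
  → primary stress on syllable 5.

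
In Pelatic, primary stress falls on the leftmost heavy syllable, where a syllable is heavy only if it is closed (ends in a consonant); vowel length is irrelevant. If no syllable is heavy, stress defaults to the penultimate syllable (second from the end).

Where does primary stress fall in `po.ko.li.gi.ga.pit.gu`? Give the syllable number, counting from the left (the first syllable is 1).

Weights: 1 po L, 2 ko L, 3 li L, 4 gi L, 5 ga L, 6 pit H, 7 gu L.
Heavy syllables in the domain: 6. The leftmost is syllable 6 (pit).
Primary stress: syllable 6 → po.ko.li.gi.ga.ˈpit.gu.

6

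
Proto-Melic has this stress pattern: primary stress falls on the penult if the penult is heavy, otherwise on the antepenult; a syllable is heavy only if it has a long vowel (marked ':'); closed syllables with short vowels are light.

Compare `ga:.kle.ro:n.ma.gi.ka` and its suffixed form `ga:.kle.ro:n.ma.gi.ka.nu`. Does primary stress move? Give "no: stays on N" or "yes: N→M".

yes: 4→5

Base `ga:.kle.ro:n.ma.gi.ka` (6 syllables):
  Weights: 4 ma L, 5 gi L, 6 ka L.
  The penult (syllable 5, gi) is light, so stress falls on the antepenult (syllable 4, ma).
  → primary stress on syllable 4.
Suffixed `ga:.kle.ro:n.ma.gi.ka.nu` (7 syllables):
  Weights: 5 gi L, 6 ka L, 7 nu L.
  The penult (syllable 6, ka) is light, so stress falls on the antepenult (syllable 5, gi).
  → primary stress on syllable 5.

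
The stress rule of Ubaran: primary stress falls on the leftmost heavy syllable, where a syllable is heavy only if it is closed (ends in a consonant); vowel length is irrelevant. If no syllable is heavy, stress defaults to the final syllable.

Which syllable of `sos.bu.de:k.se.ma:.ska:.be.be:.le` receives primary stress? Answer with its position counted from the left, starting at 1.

1

Weights: 1 sos H, 2 bu L, 3 de:k H, 4 se L, 5 ma: L, 6 ska: L, 7 be L, 8 be: L, 9 le L.
Heavy syllables in the domain: 1, 3. The leftmost is syllable 1 (sos).
Primary stress: syllable 1 → ˈsos.bu.de:k.se.ma:.ska:.be.be:.le.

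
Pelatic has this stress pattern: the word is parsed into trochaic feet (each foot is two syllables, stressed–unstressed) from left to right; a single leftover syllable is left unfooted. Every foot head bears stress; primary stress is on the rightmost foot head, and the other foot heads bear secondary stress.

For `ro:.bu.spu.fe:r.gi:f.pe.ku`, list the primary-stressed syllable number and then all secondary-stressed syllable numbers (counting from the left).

Parse left to right into trochaic (ˈσσ) feet: (ˈro:.bu) (ˈspu.fe:r) (ˈgi:f.pe) ku. Syllable 7 is left unfooted.
Foot heads (stressed positions): 1, 3, 5.
End Rule Rightmost: primary stress on the rightmost head = syllable 5.
Secondary stress on 1, 3: ˌro:.bu.ˌspu.fe:r.ˈgi:f.pe.ku.

primary 5, secondary 1, 3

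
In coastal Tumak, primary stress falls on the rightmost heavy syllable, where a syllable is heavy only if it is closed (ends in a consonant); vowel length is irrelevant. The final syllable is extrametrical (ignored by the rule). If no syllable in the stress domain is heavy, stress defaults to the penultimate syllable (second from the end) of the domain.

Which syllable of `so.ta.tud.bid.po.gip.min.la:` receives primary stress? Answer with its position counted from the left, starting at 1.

7

The final syllable (8, la:) is extrametrical; the stress domain is syllables 1–7.
Weights: 1 so L, 2 ta L, 3 tud H, 4 bid H, 5 po L, 6 gip H, 7 min H.
Heavy syllables in the domain: 3, 4, 6, 7. The rightmost is syllable 7 (min).
Primary stress: syllable 7 → so.ta.tud.bid.po.gip.ˈmin.la:.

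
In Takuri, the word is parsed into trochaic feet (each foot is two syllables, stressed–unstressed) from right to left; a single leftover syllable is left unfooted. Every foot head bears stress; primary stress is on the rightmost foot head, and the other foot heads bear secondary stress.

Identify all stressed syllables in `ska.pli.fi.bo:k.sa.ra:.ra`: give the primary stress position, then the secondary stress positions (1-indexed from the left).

primary 6, secondary 2, 4

Parse right to left into trochaic (ˈσσ) feet: ska (ˈpli.fi) (ˈbo:k.sa) (ˈra:.ra). Syllable 1 is left unfooted.
Foot heads (stressed positions): 2, 4, 6.
End Rule Rightmost: primary stress on the rightmost head = syllable 6.
Secondary stress on 2, 4: ska.ˌpli.fi.ˌbo:k.sa.ˈra:.ra.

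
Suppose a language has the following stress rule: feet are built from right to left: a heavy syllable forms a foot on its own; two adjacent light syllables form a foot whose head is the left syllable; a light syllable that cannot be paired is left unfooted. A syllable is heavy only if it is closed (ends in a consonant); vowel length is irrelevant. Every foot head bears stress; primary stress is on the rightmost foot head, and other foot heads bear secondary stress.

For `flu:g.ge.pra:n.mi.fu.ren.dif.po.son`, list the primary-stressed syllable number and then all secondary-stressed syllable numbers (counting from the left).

primary 9, secondary 1, 3, 4, 6, 7

Weights: 1 flu:g H, 2 ge L, 3 pra:n H, 4 mi L, 5 fu L, 6 ren H, 7 dif H, 8 po L, 9 son H.
Parse right to left (heavy = foot alone; LL = one foot; stranded L unfooted): (ˈflu:g) ge (ˈpra:n) (ˈmi.fu) (ˈren) (ˈdif) po (ˈson).
Foot heads: 1, 3, 4, 6, 7, 9.
Primary stress on the rightmost head = syllable 9.
Secondary stress on 1, 3, 4, 6, 7: ˌflu:g.ge.ˌpra:n.ˌmi.fu.ˌren.ˌdif.po.ˈson.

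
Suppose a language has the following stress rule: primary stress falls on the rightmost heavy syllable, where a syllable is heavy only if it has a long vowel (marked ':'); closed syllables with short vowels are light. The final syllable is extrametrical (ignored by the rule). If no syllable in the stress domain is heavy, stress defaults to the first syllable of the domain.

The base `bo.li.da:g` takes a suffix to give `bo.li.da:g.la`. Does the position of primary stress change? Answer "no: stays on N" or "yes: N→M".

Base `bo.li.da:g` (3 syllables):
  The final syllable (3, da:g) is extrametrical; the stress domain is syllables 1–2.
  Weights: 1 bo L, 2 li L.
  No heavy syllable in the domain; default to the first syllable of the domain = syllable 1.
  → primary stress on syllable 1.
Suffixed `bo.li.da:g.la` (4 syllables):
  The final syllable (4, la) is extrametrical; the stress domain is syllables 1–3.
  Weights: 1 bo L, 2 li L, 3 da:g H.
  Heavy syllables in the domain: 3. The rightmost is syllable 3 (da:g).
  → primary stress on syllable 3.

yes: 1→3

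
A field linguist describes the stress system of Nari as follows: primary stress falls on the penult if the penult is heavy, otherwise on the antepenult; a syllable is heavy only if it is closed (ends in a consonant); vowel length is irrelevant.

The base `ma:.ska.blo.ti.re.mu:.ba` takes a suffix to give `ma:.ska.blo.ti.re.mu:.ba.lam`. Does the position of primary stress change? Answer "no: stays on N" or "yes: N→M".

yes: 5→6

Base `ma:.ska.blo.ti.re.mu:.ba` (7 syllables):
  Weights: 5 re L, 6 mu: L, 7 ba L.
  The penult (syllable 6, mu:) is light, so stress falls on the antepenult (syllable 5, re).
  → primary stress on syllable 5.
Suffixed `ma:.ska.blo.ti.re.mu:.ba.lam` (8 syllables):
  Weights: 6 mu: L, 7 ba L, 8 lam H.
  The penult (syllable 7, ba) is light, so stress falls on the antepenult (syllable 6, mu:).
  → primary stress on syllable 6.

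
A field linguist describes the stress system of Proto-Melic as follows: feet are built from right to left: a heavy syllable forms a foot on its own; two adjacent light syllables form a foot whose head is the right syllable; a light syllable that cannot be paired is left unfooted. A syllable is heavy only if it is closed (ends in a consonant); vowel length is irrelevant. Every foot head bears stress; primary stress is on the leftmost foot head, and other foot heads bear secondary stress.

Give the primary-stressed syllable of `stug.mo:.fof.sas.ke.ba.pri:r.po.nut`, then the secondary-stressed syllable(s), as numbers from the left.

Weights: 1 stug H, 2 mo: L, 3 fof H, 4 sas H, 5 ke L, 6 ba L, 7 pri:r H, 8 po L, 9 nut H.
Parse right to left (heavy = foot alone; LL = one foot; stranded L unfooted): (ˈstug) mo: (ˈfof) (ˈsas) (ke.ˈba) (ˈpri:r) po (ˈnut).
Foot heads: 1, 3, 4, 6, 7, 9.
Primary stress on the leftmost head = syllable 1.
Secondary stress on 3, 4, 6, 7, 9: ˈstug.mo:.ˌfof.ˌsas.ke.ˌba.ˌpri:r.po.ˌnut.

primary 1, secondary 3, 4, 6, 7, 9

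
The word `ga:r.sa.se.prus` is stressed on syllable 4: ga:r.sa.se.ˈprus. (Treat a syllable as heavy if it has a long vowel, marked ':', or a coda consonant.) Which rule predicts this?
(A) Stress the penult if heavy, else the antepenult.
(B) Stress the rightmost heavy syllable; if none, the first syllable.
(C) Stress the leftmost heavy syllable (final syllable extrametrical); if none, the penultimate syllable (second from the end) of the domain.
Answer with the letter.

B

Rule A → syllable 2 (observed: 4).
Rule B → syllable 4 ✓.
Rule C → syllable 1 (observed: 4).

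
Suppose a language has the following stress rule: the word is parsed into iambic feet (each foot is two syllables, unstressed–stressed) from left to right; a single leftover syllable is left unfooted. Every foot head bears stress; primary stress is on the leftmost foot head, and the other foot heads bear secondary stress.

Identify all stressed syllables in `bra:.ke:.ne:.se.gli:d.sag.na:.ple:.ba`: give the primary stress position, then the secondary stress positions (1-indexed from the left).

Parse left to right into iambic (σˈσ) feet: (bra:.ˈke:) (ne:.ˈse) (gli:d.ˈsag) (na:.ˈple:) ba. Syllable 9 is left unfooted.
Foot heads (stressed positions): 2, 4, 6, 8.
End Rule Leftmost: primary stress on the leftmost head = syllable 2.
Secondary stress on 4, 6, 8: bra:.ˈke:.ne:.ˌse.gli:d.ˌsag.na:.ˌple:.ba.

primary 2, secondary 4, 6, 8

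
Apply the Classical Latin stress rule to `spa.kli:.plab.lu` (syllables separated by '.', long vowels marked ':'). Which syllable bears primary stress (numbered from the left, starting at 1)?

3

Classical Latin: stress the penult if heavy (long vowel or closed), else the antepenult.
Weights: 2 kli: H, 3 plab H, 4 lu L.
The penult (syllable 3, plab) is heavy, so it takes stress.
Stress on syllable 3: spa.kli:.ˈplab.lu.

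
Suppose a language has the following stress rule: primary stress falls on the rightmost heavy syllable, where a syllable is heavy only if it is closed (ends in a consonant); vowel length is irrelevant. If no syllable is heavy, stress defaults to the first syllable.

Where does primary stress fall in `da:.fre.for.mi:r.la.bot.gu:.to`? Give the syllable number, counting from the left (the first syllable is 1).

6

Weights: 1 da: L, 2 fre L, 3 for H, 4 mi:r H, 5 la L, 6 bot H, 7 gu: L, 8 to L.
Heavy syllables in the domain: 3, 4, 6. The rightmost is syllable 6 (bot).
Primary stress: syllable 6 → da:.fre.for.mi:r.la.ˈbot.gu:.to.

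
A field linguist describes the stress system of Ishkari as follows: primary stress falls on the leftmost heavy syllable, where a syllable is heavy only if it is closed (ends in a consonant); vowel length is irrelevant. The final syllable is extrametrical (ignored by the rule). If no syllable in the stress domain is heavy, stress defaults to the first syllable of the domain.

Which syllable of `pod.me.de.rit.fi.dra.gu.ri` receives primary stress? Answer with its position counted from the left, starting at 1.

1

The final syllable (8, ri) is extrametrical; the stress domain is syllables 1–7.
Weights: 1 pod H, 2 me L, 3 de L, 4 rit H, 5 fi L, 6 dra L, 7 gu L.
Heavy syllables in the domain: 1, 4. The leftmost is syllable 1 (pod).
Primary stress: syllable 1 → ˈpod.me.de.rit.fi.dra.gu.ri.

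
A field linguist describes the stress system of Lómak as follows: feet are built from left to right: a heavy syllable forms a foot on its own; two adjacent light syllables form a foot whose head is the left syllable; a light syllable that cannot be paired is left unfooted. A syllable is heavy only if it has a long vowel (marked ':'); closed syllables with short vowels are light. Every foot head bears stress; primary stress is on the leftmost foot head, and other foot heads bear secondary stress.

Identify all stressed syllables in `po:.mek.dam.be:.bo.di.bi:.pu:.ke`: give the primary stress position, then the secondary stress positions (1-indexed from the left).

primary 1, secondary 2, 4, 5, 7, 8

Weights: 1 po: H, 2 mek L, 3 dam L, 4 be: H, 5 bo L, 6 di L, 7 bi: H, 8 pu: H, 9 ke L.
Parse left to right (heavy = foot alone; LL = one foot; stranded L unfooted): (ˈpo:) (ˈmek.dam) (ˈbe:) (ˈbo.di) (ˈbi:) (ˈpu:) ke.
Foot heads: 1, 2, 4, 5, 7, 8.
Primary stress on the leftmost head = syllable 1.
Secondary stress on 2, 4, 5, 7, 8: ˈpo:.ˌmek.dam.ˌbe:.ˌbo.di.ˌbi:.ˌpu:.ke.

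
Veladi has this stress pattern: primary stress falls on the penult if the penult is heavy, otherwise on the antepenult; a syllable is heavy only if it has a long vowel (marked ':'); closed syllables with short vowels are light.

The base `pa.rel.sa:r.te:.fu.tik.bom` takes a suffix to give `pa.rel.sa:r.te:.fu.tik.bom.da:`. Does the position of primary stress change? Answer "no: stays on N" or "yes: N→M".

Base `pa.rel.sa:r.te:.fu.tik.bom` (7 syllables):
  Weights: 5 fu L, 6 tik L, 7 bom L.
  The penult (syllable 6, tik) is light, so stress falls on the antepenult (syllable 5, fu).
  → primary stress on syllable 5.
Suffixed `pa.rel.sa:r.te:.fu.tik.bom.da:` (8 syllables):
  Weights: 6 tik L, 7 bom L, 8 da: H.
  The penult (syllable 7, bom) is light, so stress falls on the antepenult (syllable 6, tik).
  → primary stress on syllable 6.

yes: 5→6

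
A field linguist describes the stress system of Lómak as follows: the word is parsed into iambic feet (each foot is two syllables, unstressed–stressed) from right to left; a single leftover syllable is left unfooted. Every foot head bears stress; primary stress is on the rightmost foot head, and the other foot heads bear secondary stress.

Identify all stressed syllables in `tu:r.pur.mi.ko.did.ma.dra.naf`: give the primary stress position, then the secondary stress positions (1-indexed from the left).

Parse right to left into iambic (σˈσ) feet: (tu:r.ˈpur) (mi.ˈko) (did.ˈma) (dra.ˈnaf).
Foot heads (stressed positions): 2, 4, 6, 8.
End Rule Rightmost: primary stress on the rightmost head = syllable 8.
Secondary stress on 2, 4, 6: tu:r.ˌpur.mi.ˌko.did.ˌma.dra.ˈnaf.

primary 8, secondary 2, 4, 6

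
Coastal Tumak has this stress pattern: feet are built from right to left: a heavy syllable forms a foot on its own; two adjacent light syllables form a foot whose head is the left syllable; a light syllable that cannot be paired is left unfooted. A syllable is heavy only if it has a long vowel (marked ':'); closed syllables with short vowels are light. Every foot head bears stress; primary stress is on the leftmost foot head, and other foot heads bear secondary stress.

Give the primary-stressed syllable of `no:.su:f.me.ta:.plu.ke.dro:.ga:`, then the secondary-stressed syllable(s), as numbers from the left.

primary 1, secondary 2, 4, 5, 7, 8

Weights: 1 no: H, 2 su:f H, 3 me L, 4 ta: H, 5 plu L, 6 ke L, 7 dro: H, 8 ga: H.
Parse right to left (heavy = foot alone; LL = one foot; stranded L unfooted): (ˈno:) (ˈsu:f) me (ˈta:) (ˈplu.ke) (ˈdro:) (ˈga:).
Foot heads: 1, 2, 4, 5, 7, 8.
Primary stress on the leftmost head = syllable 1.
Secondary stress on 2, 4, 5, 7, 8: ˈno:.ˌsu:f.me.ˌta:.ˌplu.ke.ˌdro:.ˌga:.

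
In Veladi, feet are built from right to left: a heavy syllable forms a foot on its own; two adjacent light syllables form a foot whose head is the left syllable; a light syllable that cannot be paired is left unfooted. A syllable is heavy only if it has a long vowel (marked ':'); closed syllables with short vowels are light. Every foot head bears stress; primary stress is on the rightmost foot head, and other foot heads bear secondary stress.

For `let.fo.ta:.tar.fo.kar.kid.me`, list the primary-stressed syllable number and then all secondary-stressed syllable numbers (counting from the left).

Weights: 1 let L, 2 fo L, 3 ta: H, 4 tar L, 5 fo L, 6 kar L, 7 kid L, 8 me L.
Parse right to left (heavy = foot alone; LL = one foot; stranded L unfooted): (ˈlet.fo) (ˈta:) tar (ˈfo.kar) (ˈkid.me).
Foot heads: 1, 3, 5, 7.
Primary stress on the rightmost head = syllable 7.
Secondary stress on 1, 3, 5: ˌlet.fo.ˌta:.tar.ˌfo.kar.ˈkid.me.

primary 7, secondary 1, 3, 5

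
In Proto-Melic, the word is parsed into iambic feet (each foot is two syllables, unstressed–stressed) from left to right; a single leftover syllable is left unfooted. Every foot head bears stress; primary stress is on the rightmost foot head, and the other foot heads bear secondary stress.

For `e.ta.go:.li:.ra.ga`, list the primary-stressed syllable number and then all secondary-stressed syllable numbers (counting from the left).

Parse left to right into iambic (σˈσ) feet: (e.ˈta) (go:.ˈli:) (ra.ˈga).
Foot heads (stressed positions): 2, 4, 6.
End Rule Rightmost: primary stress on the rightmost head = syllable 6.
Secondary stress on 2, 4: e.ˌta.go:.ˌli:.ra.ˈga.

primary 6, secondary 2, 4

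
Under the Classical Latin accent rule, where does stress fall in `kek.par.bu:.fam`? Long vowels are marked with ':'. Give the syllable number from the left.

3

Classical Latin: stress the penult if heavy (long vowel or closed), else the antepenult.
Weights: 2 par H, 3 bu: H, 4 fam H.
The penult (syllable 3, bu:) is heavy, so it takes stress.
Stress on syllable 3: kek.par.ˈbu:.fam.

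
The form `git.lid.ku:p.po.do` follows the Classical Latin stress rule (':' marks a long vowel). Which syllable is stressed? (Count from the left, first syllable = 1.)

Classical Latin: stress the penult if heavy (long vowel or closed), else the antepenult.
Weights: 3 ku:p H, 4 po L, 5 do L.
The penult (syllable 4, po) is light, so stress falls on the antepenult (syllable 3, ku:p).
Stress on syllable 3: git.lid.ˈku:p.po.do.

3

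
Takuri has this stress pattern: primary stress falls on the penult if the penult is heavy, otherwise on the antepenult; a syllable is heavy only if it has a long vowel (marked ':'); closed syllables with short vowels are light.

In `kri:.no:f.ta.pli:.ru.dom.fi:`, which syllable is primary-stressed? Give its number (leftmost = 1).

Weights: 5 ru L, 6 dom L, 7 fi: H.
The penult (syllable 6, dom) is light, so stress falls on the antepenult (syllable 5, ru).
Primary stress: syllable 5 → kri:.no:f.ta.pli:.ˈru.dom.fi:.

5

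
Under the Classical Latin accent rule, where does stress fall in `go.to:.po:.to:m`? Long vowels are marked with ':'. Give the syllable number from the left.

Classical Latin: stress the penult if heavy (long vowel or closed), else the antepenult.
Weights: 2 to: H, 3 po: H, 4 to:m H.
The penult (syllable 3, po:) is heavy, so it takes stress.
Stress on syllable 3: go.to:.ˈpo:.to:m.

3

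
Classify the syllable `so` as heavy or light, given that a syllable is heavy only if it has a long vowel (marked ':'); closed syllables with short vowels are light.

light

`so`: short vowel, open (no coda). Short vowel → light.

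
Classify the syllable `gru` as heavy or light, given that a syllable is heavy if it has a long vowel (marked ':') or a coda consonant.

`gru`: short vowel, open (no coda). Short vowel, open → light.

light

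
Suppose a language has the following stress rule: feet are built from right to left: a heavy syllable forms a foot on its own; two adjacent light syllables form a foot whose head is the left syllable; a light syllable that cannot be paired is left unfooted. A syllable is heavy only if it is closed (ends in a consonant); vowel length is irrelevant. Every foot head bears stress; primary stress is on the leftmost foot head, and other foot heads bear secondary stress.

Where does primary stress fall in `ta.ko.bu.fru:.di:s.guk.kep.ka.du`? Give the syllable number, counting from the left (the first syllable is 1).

Weights: 1 ta L, 2 ko L, 3 bu L, 4 fru: L, 5 di:s H, 6 guk H, 7 kep H, 8 ka L, 9 du L.
Parse right to left (heavy = foot alone; LL = one foot; stranded L unfooted): (ˈta.ko) (ˈbu.fru:) (ˈdi:s) (ˈguk) (ˈkep) (ˈka.du).
Foot heads: 1, 3, 5, 6, 7, 8.
Primary stress on the leftmost head = syllable 1.
Primary stress: syllable 1 → ˈta.ko.bu.fru:.di:s.guk.kep.ka.du.

1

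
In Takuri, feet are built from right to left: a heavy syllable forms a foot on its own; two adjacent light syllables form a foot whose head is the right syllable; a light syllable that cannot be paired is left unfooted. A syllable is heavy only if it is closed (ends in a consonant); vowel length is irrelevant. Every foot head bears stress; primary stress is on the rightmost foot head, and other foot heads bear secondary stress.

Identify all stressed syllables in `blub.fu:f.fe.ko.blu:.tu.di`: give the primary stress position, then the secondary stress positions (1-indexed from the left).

Weights: 1 blub H, 2 fu:f H, 3 fe L, 4 ko L, 5 blu: L, 6 tu L, 7 di L.
Parse right to left (heavy = foot alone; LL = one foot; stranded L unfooted): (ˈblub) (ˈfu:f) fe (ko.ˈblu:) (tu.ˈdi).
Foot heads: 1, 2, 5, 7.
Primary stress on the rightmost head = syllable 7.
Secondary stress on 1, 2, 5: ˌblub.ˌfu:f.fe.ko.ˌblu:.tu.ˈdi.

primary 7, secondary 1, 2, 5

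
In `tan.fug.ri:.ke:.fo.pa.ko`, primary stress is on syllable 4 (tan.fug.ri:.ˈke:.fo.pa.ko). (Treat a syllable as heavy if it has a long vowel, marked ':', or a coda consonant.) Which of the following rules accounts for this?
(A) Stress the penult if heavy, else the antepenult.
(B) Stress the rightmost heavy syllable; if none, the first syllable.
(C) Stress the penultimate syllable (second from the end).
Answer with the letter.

Rule A → syllable 5 (observed: 4).
Rule B → syllable 4 ✓.
Rule C → syllable 6 (observed: 4).

B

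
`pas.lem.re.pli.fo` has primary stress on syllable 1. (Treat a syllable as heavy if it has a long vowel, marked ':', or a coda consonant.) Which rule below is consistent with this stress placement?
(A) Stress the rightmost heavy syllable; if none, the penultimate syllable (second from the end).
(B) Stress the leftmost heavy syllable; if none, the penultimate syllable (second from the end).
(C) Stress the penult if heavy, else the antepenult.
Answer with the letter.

B

Rule A → syllable 2 (observed: 1).
Rule B → syllable 1 ✓.
Rule C → syllable 3 (observed: 1).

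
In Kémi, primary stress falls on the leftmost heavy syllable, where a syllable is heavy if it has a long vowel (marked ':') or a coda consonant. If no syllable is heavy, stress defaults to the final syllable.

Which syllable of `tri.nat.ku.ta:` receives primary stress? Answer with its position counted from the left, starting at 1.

Weights: 1 tri L, 2 nat H, 3 ku L, 4 ta: H.
Heavy syllables in the domain: 2, 4. The leftmost is syllable 2 (nat).
Primary stress: syllable 2 → tri.ˈnat.ku.ta:.

2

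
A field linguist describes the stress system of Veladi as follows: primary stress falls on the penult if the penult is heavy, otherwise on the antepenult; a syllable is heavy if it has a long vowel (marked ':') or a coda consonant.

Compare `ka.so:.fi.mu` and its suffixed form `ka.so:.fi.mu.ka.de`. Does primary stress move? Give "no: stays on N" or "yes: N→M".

yes: 2→4

Base `ka.so:.fi.mu` (4 syllables):
  Weights: 2 so: H, 3 fi L, 4 mu L.
  The penult (syllable 3, fi) is light, so stress falls on the antepenult (syllable 2, so:).
  → primary stress on syllable 2.
Suffixed `ka.so:.fi.mu.ka.de` (6 syllables):
  Weights: 4 mu L, 5 ka L, 6 de L.
  The penult (syllable 5, ka) is light, so stress falls on the antepenult (syllable 4, mu).
  → primary stress on syllable 4.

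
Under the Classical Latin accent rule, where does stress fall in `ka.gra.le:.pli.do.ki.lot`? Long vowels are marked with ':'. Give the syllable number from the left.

5

Classical Latin: stress the penult if heavy (long vowel or closed), else the antepenult.
Weights: 5 do L, 6 ki L, 7 lot H.
The penult (syllable 6, ki) is light, so stress falls on the antepenult (syllable 5, do).
Stress on syllable 5: ka.gra.le:.pli.ˈdo.ki.lot.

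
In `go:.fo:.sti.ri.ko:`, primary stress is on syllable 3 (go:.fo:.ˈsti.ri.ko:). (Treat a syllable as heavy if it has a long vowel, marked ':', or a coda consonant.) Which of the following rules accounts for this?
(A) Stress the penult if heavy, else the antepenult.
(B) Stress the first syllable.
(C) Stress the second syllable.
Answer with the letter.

A

Rule A → syllable 3 ✓.
Rule B → syllable 1 (observed: 3).
Rule C → syllable 2 (observed: 3).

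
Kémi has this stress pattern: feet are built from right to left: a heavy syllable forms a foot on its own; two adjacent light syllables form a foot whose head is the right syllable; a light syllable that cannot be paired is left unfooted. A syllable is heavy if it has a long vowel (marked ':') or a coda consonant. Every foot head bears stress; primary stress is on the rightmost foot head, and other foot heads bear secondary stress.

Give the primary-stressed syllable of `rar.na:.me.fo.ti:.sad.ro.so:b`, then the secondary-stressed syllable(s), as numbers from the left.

Weights: 1 rar H, 2 na: H, 3 me L, 4 fo L, 5 ti: H, 6 sad H, 7 ro L, 8 so:b H.
Parse right to left (heavy = foot alone; LL = one foot; stranded L unfooted): (ˈrar) (ˈna:) (me.ˈfo) (ˈti:) (ˈsad) ro (ˈso:b).
Foot heads: 1, 2, 4, 5, 6, 8.
Primary stress on the rightmost head = syllable 8.
Secondary stress on 1, 2, 4, 5, 6: ˌrar.ˌna:.me.ˌfo.ˌti:.ˌsad.ro.ˈso:b.

primary 8, secondary 1, 2, 4, 5, 6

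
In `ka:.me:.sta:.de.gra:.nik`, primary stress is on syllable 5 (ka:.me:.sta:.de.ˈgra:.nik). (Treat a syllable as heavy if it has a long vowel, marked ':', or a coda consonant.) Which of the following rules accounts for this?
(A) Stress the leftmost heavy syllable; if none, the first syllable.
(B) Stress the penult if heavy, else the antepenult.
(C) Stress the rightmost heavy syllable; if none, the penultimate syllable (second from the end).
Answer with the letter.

B

Rule A → syllable 1 (observed: 5).
Rule B → syllable 5 ✓.
Rule C → syllable 6 (observed: 5).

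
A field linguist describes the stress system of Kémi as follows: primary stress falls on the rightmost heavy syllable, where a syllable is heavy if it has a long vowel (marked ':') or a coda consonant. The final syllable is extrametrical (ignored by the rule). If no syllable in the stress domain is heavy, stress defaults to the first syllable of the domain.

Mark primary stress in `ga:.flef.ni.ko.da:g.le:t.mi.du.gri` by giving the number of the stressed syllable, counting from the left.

6

The final syllable (9, gri) is extrametrical; the stress domain is syllables 1–8.
Weights: 1 ga: H, 2 flef H, 3 ni L, 4 ko L, 5 da:g H, 6 le:t H, 7 mi L, 8 du L.
Heavy syllables in the domain: 1, 2, 5, 6. The rightmost is syllable 6 (le:t).
Primary stress: syllable 6 → ga:.flef.ni.ko.da:g.ˈle:t.mi.du.gri.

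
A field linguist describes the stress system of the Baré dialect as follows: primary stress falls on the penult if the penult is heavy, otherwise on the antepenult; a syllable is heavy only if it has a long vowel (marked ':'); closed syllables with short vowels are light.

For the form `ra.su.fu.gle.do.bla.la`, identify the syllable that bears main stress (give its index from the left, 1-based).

5

Weights: 5 do L, 6 bla L, 7 la L.
The penult (syllable 6, bla) is light, so stress falls on the antepenult (syllable 5, do).
Primary stress: syllable 5 → ra.su.fu.gle.ˈdo.bla.la.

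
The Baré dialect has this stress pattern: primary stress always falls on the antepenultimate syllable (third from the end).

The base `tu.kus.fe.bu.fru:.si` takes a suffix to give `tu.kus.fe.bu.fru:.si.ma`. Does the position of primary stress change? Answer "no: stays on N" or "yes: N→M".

yes: 4→5

Base `tu.kus.fe.bu.fru:.si` (6 syllables):
  The word has 6 syllables; the antepenultimate syllable (third from the end) is syllable 4 (bu).
  → primary stress on syllable 4.
Suffixed `tu.kus.fe.bu.fru:.si.ma` (7 syllables):
  The word has 7 syllables; the antepenultimate syllable (third from the end) is syllable 5 (fru:).
  → primary stress on syllable 5.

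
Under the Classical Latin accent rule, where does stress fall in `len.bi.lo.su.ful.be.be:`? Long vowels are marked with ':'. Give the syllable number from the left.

Classical Latin: stress the penult if heavy (long vowel or closed), else the antepenult.
Weights: 5 ful H, 6 be L, 7 be: H.
The penult (syllable 6, be) is light, so stress falls on the antepenult (syllable 5, ful).
Stress on syllable 5: len.bi.lo.su.ˈful.be.be:.

5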